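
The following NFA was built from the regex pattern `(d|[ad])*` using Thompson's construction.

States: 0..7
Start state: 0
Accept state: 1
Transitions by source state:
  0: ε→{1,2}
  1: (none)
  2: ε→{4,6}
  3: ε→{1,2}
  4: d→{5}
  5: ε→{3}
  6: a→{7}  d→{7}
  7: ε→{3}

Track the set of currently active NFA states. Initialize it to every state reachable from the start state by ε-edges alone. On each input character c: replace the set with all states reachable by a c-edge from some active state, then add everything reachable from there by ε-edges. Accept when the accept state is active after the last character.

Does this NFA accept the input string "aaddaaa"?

Answer: ACCEPT

Steps:
start: ε-closure({0}) = {0,1,2,4,6}
'a' @ 1: {1,2,3,4,6,7}  ✓accept
'a' @ 2: {1,2,3,4,6,7}  ✓accept
'd' @ 3: {1,2,3,4,5,6,7}  ✓accept
'd' @ 4: {1,2,3,4,5,6,7}  ✓accept
'a' @ 5: {1,2,3,4,6,7}  ✓accept
'a' @ 6: {1,2,3,4,6,7}  ✓accept
'a' @ 7: {1,2,3,4,6,7}  ✓accept
end set {1,2,3,4,6,7} — state 1 in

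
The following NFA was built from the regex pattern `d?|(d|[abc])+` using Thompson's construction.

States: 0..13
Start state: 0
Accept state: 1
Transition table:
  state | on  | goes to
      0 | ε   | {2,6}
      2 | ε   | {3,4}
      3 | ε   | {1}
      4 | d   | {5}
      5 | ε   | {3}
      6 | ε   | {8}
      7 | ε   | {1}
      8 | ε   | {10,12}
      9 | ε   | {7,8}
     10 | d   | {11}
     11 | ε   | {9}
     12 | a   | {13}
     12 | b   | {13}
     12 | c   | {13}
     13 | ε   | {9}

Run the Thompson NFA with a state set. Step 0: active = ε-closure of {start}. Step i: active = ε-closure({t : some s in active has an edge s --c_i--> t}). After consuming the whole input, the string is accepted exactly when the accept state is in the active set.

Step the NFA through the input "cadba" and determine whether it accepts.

Answer: ACCEPT

Steps:
initial (ε-close {0}): {0,1,2,3,4,6,8,10,12}
'c' @ 1: {1,7,8,9,10,12,13}  [accepting]
'a' @ 2: {1,7,8,9,10,12,13}  [accepting]
'd' @ 3: {1,7,8,9,10,11,12}  [accepting]
'b' @ 4: {1,7,8,9,10,12,13}  [accepting]
'a' @ 5: {1,7,8,9,10,12,13}  [accepting]
end set {1,7,8,9,10,12,13} — state 1 in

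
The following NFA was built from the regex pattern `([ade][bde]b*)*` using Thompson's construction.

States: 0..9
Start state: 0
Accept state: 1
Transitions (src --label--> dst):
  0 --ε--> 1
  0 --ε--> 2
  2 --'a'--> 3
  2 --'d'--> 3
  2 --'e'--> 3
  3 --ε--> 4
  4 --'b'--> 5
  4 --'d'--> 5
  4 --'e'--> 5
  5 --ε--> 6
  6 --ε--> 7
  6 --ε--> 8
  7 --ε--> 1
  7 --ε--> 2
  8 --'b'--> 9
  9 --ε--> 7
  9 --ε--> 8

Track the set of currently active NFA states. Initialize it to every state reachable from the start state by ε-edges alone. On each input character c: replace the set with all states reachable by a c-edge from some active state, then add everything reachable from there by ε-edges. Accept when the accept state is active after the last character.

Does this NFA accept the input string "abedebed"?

Answer: ACCEPT

Trace:
S₀ = ε-closure({0}) = {0,1,2}
'a' @ 1: {3,4}
'b' @ 2: {1,2,5,6,7,8}  ✓accept
'e' @ 3: {3,4}
'd' @ 4: {1,2,5,6,7,8}  ✓accept
'e' @ 5: {3,4}
'b' @ 6: {1,2,5,6,7,8}  ✓accept
'e' @ 7: {3,4}
'd' @ 8: {1,2,5,6,7,8}  ✓accept
after full input: {1,2,5,6,7,8}  (accept=1 in)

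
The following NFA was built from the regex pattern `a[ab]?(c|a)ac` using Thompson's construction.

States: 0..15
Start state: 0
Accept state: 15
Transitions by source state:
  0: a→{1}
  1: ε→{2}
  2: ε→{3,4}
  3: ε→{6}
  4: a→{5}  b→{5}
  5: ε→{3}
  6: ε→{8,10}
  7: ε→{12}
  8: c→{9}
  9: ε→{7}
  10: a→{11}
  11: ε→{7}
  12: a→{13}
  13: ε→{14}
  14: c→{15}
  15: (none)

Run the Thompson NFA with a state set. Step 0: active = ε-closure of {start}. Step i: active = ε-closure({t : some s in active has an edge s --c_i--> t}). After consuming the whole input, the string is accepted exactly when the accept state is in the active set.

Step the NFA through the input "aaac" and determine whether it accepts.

Answer: ACCEPT

Steps:
start: ε-closure({0}) = {0}
'a' @ 1: {1,2,3,4,6,8,10}
'a' @ 2: {3,5,6,7,8,10,11,12}
'a' @ 3: {7,11,12,13,14}
'c' @ 4: {15}  [accepting]
end set {15} — state 15 in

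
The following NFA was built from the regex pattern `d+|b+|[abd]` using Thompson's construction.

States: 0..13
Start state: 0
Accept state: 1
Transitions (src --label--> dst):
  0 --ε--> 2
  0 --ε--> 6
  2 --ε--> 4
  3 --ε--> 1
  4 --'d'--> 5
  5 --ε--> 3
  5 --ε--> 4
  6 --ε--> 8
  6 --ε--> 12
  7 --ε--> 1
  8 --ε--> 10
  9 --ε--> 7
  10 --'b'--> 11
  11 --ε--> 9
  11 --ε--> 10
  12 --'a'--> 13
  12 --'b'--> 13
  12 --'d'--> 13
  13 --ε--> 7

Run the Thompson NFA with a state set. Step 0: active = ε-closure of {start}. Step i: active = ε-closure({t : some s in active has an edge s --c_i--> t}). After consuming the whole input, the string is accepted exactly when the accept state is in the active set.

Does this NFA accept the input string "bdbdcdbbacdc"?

S₀ = ε-closure({0}) = {0,2,4,6,8,10,12}
'b' @ 1: {1,7,9,10,11,13}  [accepting]
'd' @ 2: {}  — dead — no transitions
rest 'bdcdbbacdc' ignored (set empty)
after full input: {}  (accept=1 not in)

Answer: REJECT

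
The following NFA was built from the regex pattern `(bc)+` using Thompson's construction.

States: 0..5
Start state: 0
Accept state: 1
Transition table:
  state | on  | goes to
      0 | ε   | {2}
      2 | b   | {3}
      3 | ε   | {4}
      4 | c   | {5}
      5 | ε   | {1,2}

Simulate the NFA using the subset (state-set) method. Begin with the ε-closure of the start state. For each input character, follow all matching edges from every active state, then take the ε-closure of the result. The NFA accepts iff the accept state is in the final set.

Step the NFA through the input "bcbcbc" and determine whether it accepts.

Answer: ACCEPT

Derivation:
initial (ε-close {0}): {0,2}
'b' @ 1: {3,4}
'c' @ 2: {1,2,5}  [accepting]
'b' @ 3: {3,4}
'c' @ 4: {1,2,5}  [accepting]
'b' @ 5: {3,4}
'c' @ 6: {1,2,5}  [accepting]
final: {1,2,5}; accept 1 in set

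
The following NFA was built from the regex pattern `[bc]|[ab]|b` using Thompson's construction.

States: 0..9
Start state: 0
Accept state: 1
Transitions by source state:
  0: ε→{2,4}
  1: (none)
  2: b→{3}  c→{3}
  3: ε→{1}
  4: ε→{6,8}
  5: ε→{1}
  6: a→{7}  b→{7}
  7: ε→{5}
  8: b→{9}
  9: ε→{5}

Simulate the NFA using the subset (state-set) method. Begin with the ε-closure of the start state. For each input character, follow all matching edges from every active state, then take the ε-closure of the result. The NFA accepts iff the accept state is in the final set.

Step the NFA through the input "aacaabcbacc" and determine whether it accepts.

Answer: REJECT

Trace:
S₀ = ε-closure({0}) = {0,2,4,6,8}
'a' @ 1: {1,5,7}  ✓accept
'a' @ 2: {}  — dead — no transitions
rest 'caabcbacc' ignored (set empty)
after full input: {}  (accept=1 not in)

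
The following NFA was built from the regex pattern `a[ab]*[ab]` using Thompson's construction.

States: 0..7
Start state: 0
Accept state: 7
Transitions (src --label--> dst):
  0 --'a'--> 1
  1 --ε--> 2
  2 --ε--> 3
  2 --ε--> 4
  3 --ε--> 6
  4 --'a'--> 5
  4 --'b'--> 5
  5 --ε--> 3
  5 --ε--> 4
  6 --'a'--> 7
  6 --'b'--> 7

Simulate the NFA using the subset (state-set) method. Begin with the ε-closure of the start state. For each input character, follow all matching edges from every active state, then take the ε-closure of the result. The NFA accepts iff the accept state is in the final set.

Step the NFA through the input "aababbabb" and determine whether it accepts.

Answer: ACCEPT

Steps:
S₀ = ε-closure({0}) = {0}
'a' @ 1: {1,2,3,4,6}
'a' @ 2: {3,4,5,6,7}  ✓accept
'b' @ 3: {3,4,5,6,7}  ✓accept
'a' @ 4: {3,4,5,6,7}  ✓accept
'b' @ 5: {3,4,5,6,7}  ✓accept
'b' @ 6: {3,4,5,6,7}  ✓accept
'a' @ 7: {3,4,5,6,7}  ✓accept
'b' @ 8: {3,4,5,6,7}  ✓accept
'b' @ 9: {3,4,5,6,7}  ✓accept
end set {3,4,5,6,7} — state 7 in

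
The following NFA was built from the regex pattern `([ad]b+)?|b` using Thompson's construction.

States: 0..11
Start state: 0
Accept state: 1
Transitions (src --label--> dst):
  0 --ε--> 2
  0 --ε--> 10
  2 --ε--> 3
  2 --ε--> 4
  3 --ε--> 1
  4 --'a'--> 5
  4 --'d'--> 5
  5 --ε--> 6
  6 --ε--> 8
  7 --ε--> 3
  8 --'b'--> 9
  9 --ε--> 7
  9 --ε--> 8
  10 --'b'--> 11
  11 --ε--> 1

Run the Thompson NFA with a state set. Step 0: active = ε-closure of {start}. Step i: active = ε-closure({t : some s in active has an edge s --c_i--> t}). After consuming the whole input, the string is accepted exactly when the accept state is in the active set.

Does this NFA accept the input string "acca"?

initial (ε-close {0}): {0,1,2,3,4,10}
'a' @ 1: {5,6,8}
'c' @ 2: {}  — dead — no transitions
rest 'ca' ignored (set empty)
final: {}; accept 1 not in set

Answer: REJECT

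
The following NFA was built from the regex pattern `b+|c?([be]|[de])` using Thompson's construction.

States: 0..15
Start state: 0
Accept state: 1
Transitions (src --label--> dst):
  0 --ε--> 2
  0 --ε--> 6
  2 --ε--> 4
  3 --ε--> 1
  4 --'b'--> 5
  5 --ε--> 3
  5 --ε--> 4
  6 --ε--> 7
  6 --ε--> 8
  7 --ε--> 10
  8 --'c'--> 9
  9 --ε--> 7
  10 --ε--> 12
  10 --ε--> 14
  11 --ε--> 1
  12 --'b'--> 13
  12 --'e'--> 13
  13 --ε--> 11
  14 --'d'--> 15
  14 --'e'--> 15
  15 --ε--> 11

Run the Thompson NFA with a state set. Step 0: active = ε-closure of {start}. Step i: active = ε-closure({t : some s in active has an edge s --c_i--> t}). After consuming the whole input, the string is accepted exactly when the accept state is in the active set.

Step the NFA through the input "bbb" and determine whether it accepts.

Answer: ACCEPT

Derivation:
initial (ε-close {0}): {0,2,4,6,7,8,10,12,14}
'b' @ 1: {1,3,4,5,11,13}  [accepting]
'b' @ 2: {1,3,4,5}  [accepting]
'b' @ 3: {1,3,4,5}  [accepting]
final: {1,3,4,5}; accept 1 in set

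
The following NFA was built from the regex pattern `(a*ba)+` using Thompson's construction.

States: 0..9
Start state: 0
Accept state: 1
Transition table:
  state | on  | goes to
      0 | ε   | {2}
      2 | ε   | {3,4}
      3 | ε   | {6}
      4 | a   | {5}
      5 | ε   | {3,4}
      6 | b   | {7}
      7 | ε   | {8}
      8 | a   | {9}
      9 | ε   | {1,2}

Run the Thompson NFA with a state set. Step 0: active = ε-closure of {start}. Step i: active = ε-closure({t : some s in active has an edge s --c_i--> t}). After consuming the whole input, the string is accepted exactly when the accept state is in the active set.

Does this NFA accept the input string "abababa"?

start: ε-closure({0}) = {0,2,3,4,6}
'a' @ 1: {3,4,5,6}
'b' @ 2: {7,8}
'a' @ 3: {1,2,3,4,6,9}  (accept∈set)
'b' @ 4: {7,8}
'a' @ 5: {1,2,3,4,6,9}  (accept∈set)
'b' @ 6: {7,8}
'a' @ 7: {1,2,3,4,6,9}  (accept∈set)
end set {1,2,3,4,6,9} — state 1 in

Answer: ACCEPT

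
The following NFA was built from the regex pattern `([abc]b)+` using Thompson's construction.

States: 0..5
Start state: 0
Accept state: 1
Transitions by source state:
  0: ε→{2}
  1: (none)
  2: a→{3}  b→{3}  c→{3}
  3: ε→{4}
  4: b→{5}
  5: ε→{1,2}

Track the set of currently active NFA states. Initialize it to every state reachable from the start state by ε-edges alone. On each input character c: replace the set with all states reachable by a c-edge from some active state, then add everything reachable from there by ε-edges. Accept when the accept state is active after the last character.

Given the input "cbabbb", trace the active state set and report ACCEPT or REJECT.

start: ε-closure({0}) = {0,2}
'c' @ 1: {3,4}
'b' @ 2: {1,2,5}  ✓accept
'a' @ 3: {3,4}
'b' @ 4: {1,2,5}  ✓accept
'b' @ 5: {3,4}
'b' @ 6: {1,2,5}  ✓accept
end set {1,2,5} — state 1 in

Answer: ACCEPT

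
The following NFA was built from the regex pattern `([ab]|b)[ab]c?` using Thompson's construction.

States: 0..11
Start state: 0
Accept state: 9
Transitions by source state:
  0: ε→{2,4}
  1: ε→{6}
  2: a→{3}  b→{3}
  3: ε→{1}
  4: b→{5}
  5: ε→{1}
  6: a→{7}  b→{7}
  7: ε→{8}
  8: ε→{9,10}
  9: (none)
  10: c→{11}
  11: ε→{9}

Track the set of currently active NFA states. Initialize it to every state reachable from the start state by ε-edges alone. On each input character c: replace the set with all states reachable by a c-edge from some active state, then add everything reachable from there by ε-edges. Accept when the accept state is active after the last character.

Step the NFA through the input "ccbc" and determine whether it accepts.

S₀ = ε-closure({0}) = {0,2,4}
'c' @ 1: {}  — no active states
rest 'cbc' ignored (set empty)
end set {} — state 9 not in

Answer: REJECT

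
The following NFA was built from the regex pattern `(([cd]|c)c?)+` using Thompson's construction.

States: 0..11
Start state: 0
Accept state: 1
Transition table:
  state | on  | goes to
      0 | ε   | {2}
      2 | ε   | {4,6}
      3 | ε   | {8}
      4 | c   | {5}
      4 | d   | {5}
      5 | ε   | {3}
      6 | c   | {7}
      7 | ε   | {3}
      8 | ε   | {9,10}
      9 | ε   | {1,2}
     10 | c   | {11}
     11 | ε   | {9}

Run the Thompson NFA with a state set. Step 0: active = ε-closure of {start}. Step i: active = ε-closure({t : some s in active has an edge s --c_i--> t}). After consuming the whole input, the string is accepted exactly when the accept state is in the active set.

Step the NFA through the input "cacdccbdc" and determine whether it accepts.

Answer: REJECT

Derivation:
S₀ = ε-closure({0}) = {0,2,4,6}
'c' @ 1: {1,2,3,4,5,6,7,8,9,10}  (accept∈set)
'a' @ 2: {}  — no active states
rest 'cdccbdc' ignored (set empty)
final: {}; accept 1 not in set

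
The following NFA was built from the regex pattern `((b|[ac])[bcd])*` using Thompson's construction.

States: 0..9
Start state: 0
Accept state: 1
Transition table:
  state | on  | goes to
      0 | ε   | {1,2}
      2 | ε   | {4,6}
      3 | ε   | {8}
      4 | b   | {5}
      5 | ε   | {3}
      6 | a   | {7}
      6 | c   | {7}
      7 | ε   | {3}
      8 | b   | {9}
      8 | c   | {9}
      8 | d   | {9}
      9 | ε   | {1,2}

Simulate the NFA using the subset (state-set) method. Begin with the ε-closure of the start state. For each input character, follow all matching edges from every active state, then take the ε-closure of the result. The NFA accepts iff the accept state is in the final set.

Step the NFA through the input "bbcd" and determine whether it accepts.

start: ε-closure({0}) = {0,1,2,4,6}
'b' @ 1: {3,5,8}
'b' @ 2: {1,2,4,6,9}  ✓accept
'c' @ 3: {3,7,8}
'd' @ 4: {1,2,4,6,9}  ✓accept
after full input: {1,2,4,6,9}  (accept=1 in)

Answer: ACCEPT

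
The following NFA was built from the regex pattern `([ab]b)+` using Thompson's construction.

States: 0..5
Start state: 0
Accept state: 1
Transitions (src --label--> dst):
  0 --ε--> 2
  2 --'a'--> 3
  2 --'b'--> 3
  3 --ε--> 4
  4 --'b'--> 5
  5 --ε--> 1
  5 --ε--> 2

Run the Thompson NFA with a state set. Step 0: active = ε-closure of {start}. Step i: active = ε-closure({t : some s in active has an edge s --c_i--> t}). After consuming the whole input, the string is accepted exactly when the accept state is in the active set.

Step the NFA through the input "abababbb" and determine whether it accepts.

Answer: ACCEPT

Trace:
initial (ε-close {0}): {0,2}
'a' @ 1: {3,4}
'b' @ 2: {1,2,5}  (accept∈set)
'a' @ 3: {3,4}
'b' @ 4: {1,2,5}  (accept∈set)
'a' @ 5: {3,4}
'b' @ 6: {1,2,5}  (accept∈set)
'b' @ 7: {3,4}
'b' @ 8: {1,2,5}  (accept∈set)
end set {1,2,5} — state 1 in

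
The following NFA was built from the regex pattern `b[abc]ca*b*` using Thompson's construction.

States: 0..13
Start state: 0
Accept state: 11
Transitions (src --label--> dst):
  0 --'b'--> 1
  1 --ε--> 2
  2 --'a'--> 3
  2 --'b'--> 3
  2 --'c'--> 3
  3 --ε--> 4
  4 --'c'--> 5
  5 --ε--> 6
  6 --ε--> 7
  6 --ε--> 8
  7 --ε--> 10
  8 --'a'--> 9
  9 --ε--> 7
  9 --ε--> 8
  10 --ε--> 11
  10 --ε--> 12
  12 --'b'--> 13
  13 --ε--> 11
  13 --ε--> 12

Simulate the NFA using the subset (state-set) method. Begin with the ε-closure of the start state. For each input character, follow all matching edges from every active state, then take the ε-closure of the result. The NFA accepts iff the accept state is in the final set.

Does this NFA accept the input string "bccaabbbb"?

initial (ε-close {0}): {0}
'b' @ 1: {1,2}
'c' @ 2: {3,4}
'c' @ 3: {5,6,7,8,10,11,12}  [accepting]
'a' @ 4: {7,8,9,10,11,12}  [accepting]
'a' @ 5: {7,8,9,10,11,12}  [accepting]
'b' @ 6: {11,12,13}  [accepting]
'b' @ 7: {11,12,13}  [accepting]
'b' @ 8: {11,12,13}  [accepting]
'b' @ 9: {11,12,13}  [accepting]
final: {11,12,13}; accept 11 in set

Answer: ACCEPT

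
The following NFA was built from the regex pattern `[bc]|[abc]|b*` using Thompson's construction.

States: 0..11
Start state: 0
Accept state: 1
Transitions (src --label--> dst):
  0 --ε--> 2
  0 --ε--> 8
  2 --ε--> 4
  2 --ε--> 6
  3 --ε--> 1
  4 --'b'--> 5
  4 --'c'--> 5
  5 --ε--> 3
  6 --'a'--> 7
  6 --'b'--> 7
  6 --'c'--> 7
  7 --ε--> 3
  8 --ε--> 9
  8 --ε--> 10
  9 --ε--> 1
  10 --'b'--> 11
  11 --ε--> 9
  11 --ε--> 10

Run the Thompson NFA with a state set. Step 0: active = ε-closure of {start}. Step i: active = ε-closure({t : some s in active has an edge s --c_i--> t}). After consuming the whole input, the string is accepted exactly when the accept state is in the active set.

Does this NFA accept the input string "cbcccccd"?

initial (ε-close {0}): {0,1,2,4,6,8,9,10}
'c' @ 1: {1,3,5,7}  (accept∈set)
'b' @ 2: {}  — state set empty
rest 'cccccd' ignored (set empty)
end set {} — state 1 not in

Answer: REJECT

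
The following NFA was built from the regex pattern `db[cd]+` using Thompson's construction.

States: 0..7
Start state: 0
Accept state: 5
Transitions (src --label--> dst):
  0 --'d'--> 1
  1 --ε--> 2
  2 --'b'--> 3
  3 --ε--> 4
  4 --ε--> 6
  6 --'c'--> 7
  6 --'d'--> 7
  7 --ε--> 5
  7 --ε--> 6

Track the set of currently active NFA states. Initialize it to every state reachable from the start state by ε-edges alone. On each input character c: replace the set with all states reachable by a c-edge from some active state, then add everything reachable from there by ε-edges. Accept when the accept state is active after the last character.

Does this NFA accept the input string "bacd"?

start: ε-closure({0}) = {0}
'b' @ 1: {}  — dead — no transitions
rest 'acd' ignored (set empty)
end set {} — state 5 not in

Answer: REJECT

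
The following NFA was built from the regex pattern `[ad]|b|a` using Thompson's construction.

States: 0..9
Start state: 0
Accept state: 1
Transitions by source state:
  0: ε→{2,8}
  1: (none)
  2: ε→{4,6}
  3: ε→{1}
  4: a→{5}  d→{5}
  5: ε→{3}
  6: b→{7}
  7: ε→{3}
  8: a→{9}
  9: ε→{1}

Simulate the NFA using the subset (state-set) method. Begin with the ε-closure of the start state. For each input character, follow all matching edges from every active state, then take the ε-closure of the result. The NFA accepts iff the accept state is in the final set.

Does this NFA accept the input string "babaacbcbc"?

start: ε-closure({0}) = {0,2,4,6,8}
'b' @ 1: {1,3,7}  (accept∈set)
'a' @ 2: {}  — dead — no transitions
rest 'baacbcbc' ignored (set empty)
end set {} — state 1 not in

Answer: REJECT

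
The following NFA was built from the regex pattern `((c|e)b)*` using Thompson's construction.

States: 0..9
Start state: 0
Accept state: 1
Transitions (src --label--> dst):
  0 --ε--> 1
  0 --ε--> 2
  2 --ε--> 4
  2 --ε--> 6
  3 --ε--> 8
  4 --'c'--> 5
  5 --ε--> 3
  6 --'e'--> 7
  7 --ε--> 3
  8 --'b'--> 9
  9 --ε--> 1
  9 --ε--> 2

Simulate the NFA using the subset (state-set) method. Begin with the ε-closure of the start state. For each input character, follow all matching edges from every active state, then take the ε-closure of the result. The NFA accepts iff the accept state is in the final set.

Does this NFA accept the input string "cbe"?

S₀ = ε-closure({0}) = {0,1,2,4,6}
'c' @ 1: {3,5,8}
'b' @ 2: {1,2,4,6,9}  ✓accept
'e' @ 3: {3,7,8}
end set {3,7,8} — state 1 not in

Answer: REJECT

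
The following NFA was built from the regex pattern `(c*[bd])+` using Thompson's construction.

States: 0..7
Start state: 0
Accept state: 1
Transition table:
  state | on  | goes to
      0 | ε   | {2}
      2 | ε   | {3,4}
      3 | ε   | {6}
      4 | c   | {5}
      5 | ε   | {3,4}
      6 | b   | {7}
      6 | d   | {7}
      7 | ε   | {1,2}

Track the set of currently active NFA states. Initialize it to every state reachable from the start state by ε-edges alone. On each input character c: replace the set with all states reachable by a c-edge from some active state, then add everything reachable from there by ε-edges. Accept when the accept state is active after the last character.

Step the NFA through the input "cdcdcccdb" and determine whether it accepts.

Answer: ACCEPT

Trace:
S₀ = ε-closure({0}) = {0,2,3,4,6}
'c' @ 1: {3,4,5,6}
'd' @ 2: {1,2,3,4,6,7}  (accept∈set)
'c' @ 3: {3,4,5,6}
'd' @ 4: {1,2,3,4,6,7}  (accept∈set)
'c' @ 5: {3,4,5,6}
'c' @ 6: {3,4,5,6}
'c' @ 7: {3,4,5,6}
'd' @ 8: {1,2,3,4,6,7}  (accept∈set)
'b' @ 9: {1,2,3,4,6,7}  (accept∈set)
end set {1,2,3,4,6,7} — state 1 in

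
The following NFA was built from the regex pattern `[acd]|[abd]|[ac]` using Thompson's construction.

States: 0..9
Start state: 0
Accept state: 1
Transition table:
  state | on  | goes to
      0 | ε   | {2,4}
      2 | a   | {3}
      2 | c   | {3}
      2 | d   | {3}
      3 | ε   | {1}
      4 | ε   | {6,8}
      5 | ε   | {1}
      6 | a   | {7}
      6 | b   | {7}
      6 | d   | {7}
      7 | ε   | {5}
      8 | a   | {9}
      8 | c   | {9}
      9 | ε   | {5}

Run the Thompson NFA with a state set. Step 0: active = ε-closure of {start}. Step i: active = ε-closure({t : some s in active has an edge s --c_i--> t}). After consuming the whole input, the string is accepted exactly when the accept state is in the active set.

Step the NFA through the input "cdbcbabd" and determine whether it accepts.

Answer: REJECT

Trace:
start: ε-closure({0}) = {0,2,4,6,8}
'c' @ 1: {1,3,5,9}  ✓accept
'd' @ 2: {}  — dead — no transitions
rest 'bcbabd' ignored (set empty)
after full input: {}  (accept=1 not in)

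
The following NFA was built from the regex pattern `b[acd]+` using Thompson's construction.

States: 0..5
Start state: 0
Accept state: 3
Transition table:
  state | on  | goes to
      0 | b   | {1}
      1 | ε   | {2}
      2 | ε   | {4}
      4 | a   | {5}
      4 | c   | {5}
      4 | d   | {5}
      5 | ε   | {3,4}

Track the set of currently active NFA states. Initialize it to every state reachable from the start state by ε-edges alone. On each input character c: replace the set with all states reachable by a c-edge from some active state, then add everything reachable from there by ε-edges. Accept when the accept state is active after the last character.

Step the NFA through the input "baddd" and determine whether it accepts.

Answer: ACCEPT

Trace:
initial (ε-close {0}): {0}
'b' @ 1: {1,2,4}
'a' @ 2: {3,4,5}  (accept∈set)
'd' @ 3: {3,4,5}  (accept∈set)
'd' @ 4: {3,4,5}  (accept∈set)
'd' @ 5: {3,4,5}  (accept∈set)
end set {3,4,5} — state 3 in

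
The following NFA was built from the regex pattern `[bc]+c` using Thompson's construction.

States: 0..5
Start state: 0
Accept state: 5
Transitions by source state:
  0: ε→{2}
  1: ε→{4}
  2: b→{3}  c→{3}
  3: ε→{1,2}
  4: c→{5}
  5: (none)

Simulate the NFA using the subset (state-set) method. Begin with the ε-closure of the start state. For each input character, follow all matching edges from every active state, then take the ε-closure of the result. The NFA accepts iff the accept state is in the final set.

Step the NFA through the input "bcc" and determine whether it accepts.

Answer: ACCEPT

Derivation:
initial (ε-close {0}): {0,2}
'b' @ 1: {1,2,3,4}
'c' @ 2: {1,2,3,4,5}  ✓accept
'c' @ 3: {1,2,3,4,5}  ✓accept
final: {1,2,3,4,5}; accept 5 in set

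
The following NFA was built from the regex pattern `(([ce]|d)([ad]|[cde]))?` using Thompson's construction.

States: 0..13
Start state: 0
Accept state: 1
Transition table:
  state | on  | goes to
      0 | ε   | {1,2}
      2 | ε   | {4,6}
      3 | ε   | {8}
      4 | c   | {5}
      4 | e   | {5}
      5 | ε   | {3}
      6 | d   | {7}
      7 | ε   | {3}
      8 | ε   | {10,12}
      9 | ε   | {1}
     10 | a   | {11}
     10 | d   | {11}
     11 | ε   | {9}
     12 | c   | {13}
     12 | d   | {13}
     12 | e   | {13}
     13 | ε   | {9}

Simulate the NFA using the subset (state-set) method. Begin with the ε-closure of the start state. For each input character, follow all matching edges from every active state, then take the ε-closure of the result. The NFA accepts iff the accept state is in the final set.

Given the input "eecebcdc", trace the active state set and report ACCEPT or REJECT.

start: ε-closure({0}) = {0,1,2,4,6}
'e' @ 1: {3,5,8,10,12}
'e' @ 2: {1,9,13}  ✓accept
'c' @ 3: {}  — dead — no transitions
rest 'ebcdc' ignored (set empty)
end set {} — state 1 not in

Answer: REJECT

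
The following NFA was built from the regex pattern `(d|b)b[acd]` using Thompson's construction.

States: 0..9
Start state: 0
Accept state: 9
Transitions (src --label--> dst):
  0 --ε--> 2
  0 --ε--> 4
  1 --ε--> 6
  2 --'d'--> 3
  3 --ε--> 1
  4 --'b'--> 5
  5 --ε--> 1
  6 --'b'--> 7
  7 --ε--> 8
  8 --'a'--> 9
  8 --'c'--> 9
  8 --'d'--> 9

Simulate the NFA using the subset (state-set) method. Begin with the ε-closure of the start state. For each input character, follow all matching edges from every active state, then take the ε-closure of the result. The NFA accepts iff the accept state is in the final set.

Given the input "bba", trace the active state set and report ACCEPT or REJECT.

Answer: ACCEPT

Steps:
start: ε-closure({0}) = {0,2,4}
'b' @ 1: {1,5,6}
'b' @ 2: {7,8}
'a' @ 3: {9}  [accepting]
after full input: {9}  (accept=9 in)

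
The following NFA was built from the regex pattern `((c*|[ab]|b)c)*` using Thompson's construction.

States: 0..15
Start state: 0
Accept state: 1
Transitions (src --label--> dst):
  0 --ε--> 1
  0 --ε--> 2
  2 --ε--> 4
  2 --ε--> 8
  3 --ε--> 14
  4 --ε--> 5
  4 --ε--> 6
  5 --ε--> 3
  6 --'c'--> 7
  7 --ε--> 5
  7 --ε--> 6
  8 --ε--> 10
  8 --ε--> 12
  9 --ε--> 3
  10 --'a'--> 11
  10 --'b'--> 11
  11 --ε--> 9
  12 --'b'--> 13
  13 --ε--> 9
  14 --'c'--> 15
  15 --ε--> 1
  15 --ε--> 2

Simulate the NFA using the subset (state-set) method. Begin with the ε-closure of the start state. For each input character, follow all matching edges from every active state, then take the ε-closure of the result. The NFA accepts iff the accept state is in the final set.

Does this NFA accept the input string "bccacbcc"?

S₀ = ε-closure({0}) = {0,1,2,3,4,5,6,8,10,12,14}
'b' @ 1: {3,9,11,13,14}
'c' @ 2: {1,2,3,4,5,6,8,10,12,14,15}  (accept∈set)
'c' @ 3: {1,2,3,4,5,6,7,8,10,12,14,15}  (accept∈set)
'a' @ 4: {3,9,11,14}
'c' @ 5: {1,2,3,4,5,6,8,10,12,14,15}  (accept∈set)
'b' @ 6: {3,9,11,13,14}
'c' @ 7: {1,2,3,4,5,6,8,10,12,14,15}  (accept∈set)
'c' @ 8: {1,2,3,4,5,6,7,8,10,12,14,15}  (accept∈set)
final: {1,2,3,4,5,6,7,8,10,12,14,15}; accept 1 in set

Answer: ACCEPT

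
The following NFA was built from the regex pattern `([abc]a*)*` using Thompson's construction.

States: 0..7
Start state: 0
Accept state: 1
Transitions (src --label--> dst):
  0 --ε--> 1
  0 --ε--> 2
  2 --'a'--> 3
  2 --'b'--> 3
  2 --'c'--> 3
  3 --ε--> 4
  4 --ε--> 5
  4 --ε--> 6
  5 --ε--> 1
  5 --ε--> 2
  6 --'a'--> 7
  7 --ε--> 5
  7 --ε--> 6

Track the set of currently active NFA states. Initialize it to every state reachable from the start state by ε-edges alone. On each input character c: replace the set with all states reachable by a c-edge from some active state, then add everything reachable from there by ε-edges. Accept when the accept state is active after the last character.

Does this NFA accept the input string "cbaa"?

initial (ε-close {0}): {0,1,2}
'c' @ 1: {1,2,3,4,5,6}  (accept∈set)
'b' @ 2: {1,2,3,4,5,6}  (accept∈set)
'a' @ 3: {1,2,3,4,5,6,7}  (accept∈set)
'a' @ 4: {1,2,3,4,5,6,7}  (accept∈set)
final: {1,2,3,4,5,6,7}; accept 1 in set

Answer: ACCEPT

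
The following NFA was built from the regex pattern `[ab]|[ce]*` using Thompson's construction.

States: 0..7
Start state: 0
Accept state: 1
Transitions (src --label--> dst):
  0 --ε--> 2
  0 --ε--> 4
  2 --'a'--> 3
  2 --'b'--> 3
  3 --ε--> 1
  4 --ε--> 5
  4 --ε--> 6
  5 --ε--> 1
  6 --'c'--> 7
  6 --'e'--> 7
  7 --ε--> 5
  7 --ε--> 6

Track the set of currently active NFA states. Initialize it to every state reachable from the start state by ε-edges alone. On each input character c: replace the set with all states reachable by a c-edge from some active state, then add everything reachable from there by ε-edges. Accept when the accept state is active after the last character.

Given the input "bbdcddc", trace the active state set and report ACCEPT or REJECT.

Answer: REJECT

Derivation:
start: ε-closure({0}) = {0,1,2,4,5,6}
'b' @ 1: {1,3}  ✓accept
'b' @ 2: {}  — state set empty
rest 'dcddc' ignored (set empty)
final: {}; accept 1 not in set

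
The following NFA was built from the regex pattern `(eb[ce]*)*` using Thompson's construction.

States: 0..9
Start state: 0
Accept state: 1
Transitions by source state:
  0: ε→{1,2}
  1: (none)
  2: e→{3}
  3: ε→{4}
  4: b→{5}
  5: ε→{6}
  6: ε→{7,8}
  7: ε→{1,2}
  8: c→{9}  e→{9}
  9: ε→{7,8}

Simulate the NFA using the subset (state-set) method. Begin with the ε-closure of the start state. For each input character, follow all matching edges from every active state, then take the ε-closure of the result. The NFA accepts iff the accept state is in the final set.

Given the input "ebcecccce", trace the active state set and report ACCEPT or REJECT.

Answer: ACCEPT

Trace:
start: ε-closure({0}) = {0,1,2}
'e' @ 1: {3,4}
'b' @ 2: {1,2,5,6,7,8}  [accepting]
'c' @ 3: {1,2,7,8,9}  [accepting]
'e' @ 4: {1,2,3,4,7,8,9}  [accepting]
'c' @ 5: {1,2,7,8,9}  [accepting]
'c' @ 6: {1,2,7,8,9}  [accepting]
'c' @ 7: {1,2,7,8,9}  [accepting]
'c' @ 8: {1,2,7,8,9}  [accepting]
'e' @ 9: {1,2,3,4,7,8,9}  [accepting]
after full input: {1,2,3,4,7,8,9}  (accept=1 in)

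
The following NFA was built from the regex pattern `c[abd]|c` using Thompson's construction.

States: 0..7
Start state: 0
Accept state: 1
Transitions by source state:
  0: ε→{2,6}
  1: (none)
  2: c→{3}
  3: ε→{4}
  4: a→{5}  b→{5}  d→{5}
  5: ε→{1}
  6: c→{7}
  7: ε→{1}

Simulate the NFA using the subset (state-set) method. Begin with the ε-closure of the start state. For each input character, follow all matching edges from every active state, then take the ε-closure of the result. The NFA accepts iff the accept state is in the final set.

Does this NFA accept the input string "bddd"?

Answer: REJECT

Steps:
S₀ = ε-closure({0}) = {0,2,6}
'b' @ 1: {}  — dead — no transitions
rest 'ddd' ignored (set empty)
end set {} — state 1 not in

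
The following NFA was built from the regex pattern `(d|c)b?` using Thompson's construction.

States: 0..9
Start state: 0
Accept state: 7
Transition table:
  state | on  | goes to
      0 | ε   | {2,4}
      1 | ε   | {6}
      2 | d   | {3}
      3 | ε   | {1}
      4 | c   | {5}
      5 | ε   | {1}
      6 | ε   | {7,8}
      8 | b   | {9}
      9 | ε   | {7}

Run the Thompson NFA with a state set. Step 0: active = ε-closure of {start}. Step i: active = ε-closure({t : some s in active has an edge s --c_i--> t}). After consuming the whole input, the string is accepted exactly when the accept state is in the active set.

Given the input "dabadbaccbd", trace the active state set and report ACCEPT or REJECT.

Answer: REJECT

Steps:
start: ε-closure({0}) = {0,2,4}
'd' @ 1: {1,3,6,7,8}  (accept∈set)
'a' @ 2: {}  — state set empty
rest 'badbaccbd' ignored (set empty)
final: {}; accept 7 not in set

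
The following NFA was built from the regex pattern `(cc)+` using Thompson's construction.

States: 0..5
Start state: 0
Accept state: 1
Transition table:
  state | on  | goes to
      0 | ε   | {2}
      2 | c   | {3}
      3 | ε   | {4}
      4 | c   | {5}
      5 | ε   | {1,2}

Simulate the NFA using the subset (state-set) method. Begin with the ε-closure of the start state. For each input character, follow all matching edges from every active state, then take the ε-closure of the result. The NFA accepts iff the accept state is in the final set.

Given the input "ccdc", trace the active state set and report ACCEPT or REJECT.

initial (ε-close {0}): {0,2}
'c' @ 1: {3,4}
'c' @ 2: {1,2,5}  [accepting]
'd' @ 3: {}  — no active states
rest 'c' ignored (set empty)
after full input: {}  (accept=1 not in)

Answer: REJECT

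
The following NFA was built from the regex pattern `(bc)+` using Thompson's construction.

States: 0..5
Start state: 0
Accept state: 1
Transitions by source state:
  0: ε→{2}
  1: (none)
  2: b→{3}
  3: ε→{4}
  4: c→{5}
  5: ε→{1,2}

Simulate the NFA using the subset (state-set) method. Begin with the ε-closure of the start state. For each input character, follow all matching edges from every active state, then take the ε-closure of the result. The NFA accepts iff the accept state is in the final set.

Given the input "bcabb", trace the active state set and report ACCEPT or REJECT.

initial (ε-close {0}): {0,2}
'b' @ 1: {3,4}
'c' @ 2: {1,2,5}  ✓accept
'a' @ 3: {}  — no active states
rest 'bb' ignored (set empty)
end set {} — state 1 not in

Answer: REJECT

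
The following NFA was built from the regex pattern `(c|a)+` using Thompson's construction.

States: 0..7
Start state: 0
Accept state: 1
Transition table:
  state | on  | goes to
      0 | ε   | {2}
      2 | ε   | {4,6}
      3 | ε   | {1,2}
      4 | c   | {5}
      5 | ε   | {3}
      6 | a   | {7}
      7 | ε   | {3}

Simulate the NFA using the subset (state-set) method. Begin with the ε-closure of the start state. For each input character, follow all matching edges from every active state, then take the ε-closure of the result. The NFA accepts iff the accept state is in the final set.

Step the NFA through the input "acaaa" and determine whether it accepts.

S₀ = ε-closure({0}) = {0,2,4,6}
'a' @ 1: {1,2,3,4,6,7}  ✓accept
'c' @ 2: {1,2,3,4,5,6}  ✓accept
'a' @ 3: {1,2,3,4,6,7}  ✓accept
'a' @ 4: {1,2,3,4,6,7}  ✓accept
'a' @ 5: {1,2,3,4,6,7}  ✓accept
end set {1,2,3,4,6,7} — state 1 in

Answer: ACCEPT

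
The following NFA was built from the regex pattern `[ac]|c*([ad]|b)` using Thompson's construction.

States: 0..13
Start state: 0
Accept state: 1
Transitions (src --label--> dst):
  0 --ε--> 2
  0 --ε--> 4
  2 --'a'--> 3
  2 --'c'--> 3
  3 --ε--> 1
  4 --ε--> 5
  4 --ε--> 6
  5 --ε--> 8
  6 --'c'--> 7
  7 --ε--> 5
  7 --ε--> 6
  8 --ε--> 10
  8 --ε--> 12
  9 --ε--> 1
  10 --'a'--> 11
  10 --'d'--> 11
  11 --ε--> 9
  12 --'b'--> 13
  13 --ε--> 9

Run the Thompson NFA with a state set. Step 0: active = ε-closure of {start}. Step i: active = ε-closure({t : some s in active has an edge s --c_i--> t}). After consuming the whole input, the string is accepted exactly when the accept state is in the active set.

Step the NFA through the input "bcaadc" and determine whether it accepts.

Answer: REJECT

Trace:
S₀ = ε-closure({0}) = {0,2,4,5,6,8,10,12}
'b' @ 1: {1,9,13}  ✓accept
'c' @ 2: {}  — state set empty
rest 'aadc' ignored (set empty)
final: {}; accept 1 not in set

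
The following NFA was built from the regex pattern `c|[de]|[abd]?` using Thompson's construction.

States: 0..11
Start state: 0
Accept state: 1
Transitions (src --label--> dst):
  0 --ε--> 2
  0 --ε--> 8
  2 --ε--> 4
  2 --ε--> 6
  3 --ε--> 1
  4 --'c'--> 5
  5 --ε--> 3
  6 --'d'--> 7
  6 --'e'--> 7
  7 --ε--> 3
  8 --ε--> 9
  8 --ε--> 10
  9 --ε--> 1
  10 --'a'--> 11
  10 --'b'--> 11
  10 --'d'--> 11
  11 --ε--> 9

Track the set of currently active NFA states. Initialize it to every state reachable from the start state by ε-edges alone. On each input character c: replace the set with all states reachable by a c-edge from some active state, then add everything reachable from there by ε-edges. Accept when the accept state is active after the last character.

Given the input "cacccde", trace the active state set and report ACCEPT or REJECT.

S₀ = ε-closure({0}) = {0,1,2,4,6,8,9,10}
'c' @ 1: {1,3,5}  [accepting]
'a' @ 2: {}  — no active states
rest 'cccde' ignored (set empty)
after full input: {}  (accept=1 not in)

Answer: REJECT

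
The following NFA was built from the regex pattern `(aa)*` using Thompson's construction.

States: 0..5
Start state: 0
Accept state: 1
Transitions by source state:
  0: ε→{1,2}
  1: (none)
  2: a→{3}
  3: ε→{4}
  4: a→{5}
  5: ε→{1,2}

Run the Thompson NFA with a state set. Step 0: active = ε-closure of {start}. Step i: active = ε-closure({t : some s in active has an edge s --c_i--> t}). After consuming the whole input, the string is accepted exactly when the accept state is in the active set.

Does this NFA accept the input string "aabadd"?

Answer: REJECT

Trace:
start: ε-closure({0}) = {0,1,2}
'a' @ 1: {3,4}
'a' @ 2: {1,2,5}  ✓accept
'b' @ 3: {}  — no active states
rest 'add' ignored (set empty)
final: {}; accept 1 not in set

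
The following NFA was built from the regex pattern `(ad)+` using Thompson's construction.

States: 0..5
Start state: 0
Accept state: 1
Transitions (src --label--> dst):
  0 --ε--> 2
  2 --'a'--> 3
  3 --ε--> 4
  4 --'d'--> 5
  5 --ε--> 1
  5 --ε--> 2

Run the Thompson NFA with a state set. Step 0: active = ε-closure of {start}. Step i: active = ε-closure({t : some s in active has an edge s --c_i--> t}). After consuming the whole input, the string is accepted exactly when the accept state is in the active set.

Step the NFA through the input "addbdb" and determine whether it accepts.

Answer: REJECT

Trace:
start: ε-closure({0}) = {0,2}
'a' @ 1: {3,4}
'd' @ 2: {1,2,5}  (accept∈set)
'd' @ 3: {}  — dead — no transitions
rest 'bdb' ignored (set empty)
after full input: {}  (accept=1 not in)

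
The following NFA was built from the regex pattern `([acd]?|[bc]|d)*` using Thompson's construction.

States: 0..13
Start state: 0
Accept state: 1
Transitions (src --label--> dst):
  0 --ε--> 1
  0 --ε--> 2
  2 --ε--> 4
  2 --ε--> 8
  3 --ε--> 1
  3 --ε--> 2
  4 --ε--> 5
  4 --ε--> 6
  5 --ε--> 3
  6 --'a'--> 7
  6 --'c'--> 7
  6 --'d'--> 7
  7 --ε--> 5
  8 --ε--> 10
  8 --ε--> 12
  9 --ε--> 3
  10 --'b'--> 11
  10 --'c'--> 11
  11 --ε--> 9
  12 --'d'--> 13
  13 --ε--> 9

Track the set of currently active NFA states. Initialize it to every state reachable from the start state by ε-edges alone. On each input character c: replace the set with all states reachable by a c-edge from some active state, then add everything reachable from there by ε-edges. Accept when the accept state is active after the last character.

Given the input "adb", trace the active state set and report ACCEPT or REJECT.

Answer: ACCEPT

Steps:
S₀ = ε-closure({0}) = {0,1,2,3,4,5,6,8,10,12}
'a' @ 1: {1,2,3,4,5,6,7,8,10,12}  ✓accept
'd' @ 2: {1,2,3,4,5,6,7,8,9,10,12,13}  ✓accept
'b' @ 3: {1,2,3,4,5,6,8,9,10,11,12}  ✓accept
final: {1,2,3,4,5,6,8,9,10,11,12}; accept 1 in set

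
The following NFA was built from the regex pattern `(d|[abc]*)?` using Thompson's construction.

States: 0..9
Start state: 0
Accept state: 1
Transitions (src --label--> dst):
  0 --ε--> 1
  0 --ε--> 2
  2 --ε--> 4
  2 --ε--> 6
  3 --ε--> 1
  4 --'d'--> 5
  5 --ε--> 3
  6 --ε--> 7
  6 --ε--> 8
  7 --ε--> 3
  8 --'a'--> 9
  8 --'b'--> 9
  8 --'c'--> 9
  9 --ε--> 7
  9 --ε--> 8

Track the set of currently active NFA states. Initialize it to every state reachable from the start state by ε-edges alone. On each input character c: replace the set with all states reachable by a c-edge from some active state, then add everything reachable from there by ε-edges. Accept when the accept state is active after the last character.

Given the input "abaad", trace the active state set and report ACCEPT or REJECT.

S₀ = ε-closure({0}) = {0,1,2,3,4,6,7,8}
'a' @ 1: {1,3,7,8,9}  ✓accept
'b' @ 2: {1,3,7,8,9}  ✓accept
'a' @ 3: {1,3,7,8,9}  ✓accept
'a' @ 4: {1,3,7,8,9}  ✓accept
'd' @ 5: {}  — state set empty
final: {}; accept 1 not in set

Answer: REJECT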